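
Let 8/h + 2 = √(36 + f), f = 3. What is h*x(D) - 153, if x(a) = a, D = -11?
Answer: -5531/35 - 88*√39/35 ≈ -173.73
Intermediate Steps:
h = 8/(-2 + √39) (h = 8/(-2 + √(36 + 3)) = 8/(-2 + √39) ≈ 1.8846)
h*x(D) - 153 = (16/35 + 8*√39/35)*(-11) - 153 = (-176/35 - 88*√39/35) - 153 = -5531/35 - 88*√39/35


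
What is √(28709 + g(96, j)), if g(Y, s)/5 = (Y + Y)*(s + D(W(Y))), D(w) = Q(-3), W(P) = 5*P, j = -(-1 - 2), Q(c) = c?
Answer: √28709 ≈ 169.44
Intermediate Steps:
j = 3 (j = -1*(-3) = 3)
D(w) = -3
g(Y, s) = 10*Y*(-3 + s) (g(Y, s) = 5*((Y + Y)*(s - 3)) = 5*((2*Y)*(-3 + s)) = 5*(2*Y*(-3 + s)) = 10*Y*(-3 + s))
√(28709 + g(96, j)) = √(28709 + 10*96*(-3 + 3)) = √(28709 + 10*96*0) = √(28709 + 0) = √28709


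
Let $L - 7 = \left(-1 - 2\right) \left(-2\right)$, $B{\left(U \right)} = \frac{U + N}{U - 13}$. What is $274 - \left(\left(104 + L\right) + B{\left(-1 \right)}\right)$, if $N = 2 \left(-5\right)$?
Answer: $\frac{2187}{14} \approx 156.21$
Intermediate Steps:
$N = -10$
$B{\left(U \right)} = \frac{-10 + U}{-13 + U}$ ($B{\left(U \right)} = \frac{U - 10}{U - 13} = \frac{-10 + U}{-13 + U}$)
$L = 13$ ($L = 7 + \left(-1 - 2\right) \left(-2\right) = 7 - -6 = 7 + 6 = 13$)
$274 - \left(\left(104 + L\right) + B{\left(-1 \right)}\right) = 274 - \left(\left(104 + 13\right) + \frac{-10 - 1}{-13 - 1}\right) = 274 - \left(117 + \frac{1}{-14} \left(-11\right)\right) = 274 - \left(117 - - \frac{11}{14}\right) = 274 - \left(117 + \frac{11}{14}\right) = 274 - \frac{1649}{14} = \frac{2187}{14}$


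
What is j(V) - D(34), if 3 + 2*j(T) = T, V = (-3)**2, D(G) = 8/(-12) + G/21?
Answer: 43/21 ≈ 2.0476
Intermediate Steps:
D(G) = -2/3 + G/21 (D(G) = 8*(-1/12) + G*(1/21) = -2/3 + G/21)
V = 9
j(T) = -3/2 + T/2
j(V) - D(34) = (-3/2 + (1/2)*9) - (-2/3 + (1/21)*34) = (-3/2 + 9/2) - (-2/3 + 34/21) = 3 - 1*20/21 = 3 - 20/21 = 43/21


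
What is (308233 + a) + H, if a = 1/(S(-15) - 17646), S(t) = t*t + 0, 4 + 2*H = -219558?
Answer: 3457232291/17421 ≈ 1.9845e+5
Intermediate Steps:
H = -109781 (H = -2 + (½)*(-219558) = -2 - 109779 = -109781)
S(t) = t² (S(t) = t² + 0 = t²)
a = -1/17421 (a = 1/((-15)² - 17646) = 1/(225 - 17646) = 1/(-17421) = -1/17421 ≈ -5.7402e-5)
(308233 + a) + H = (308233 - 1/17421) - 109781 = 5369727092/17421 - 109781 = 3457232291/17421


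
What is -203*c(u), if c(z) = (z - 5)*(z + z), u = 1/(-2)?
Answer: -2233/2 ≈ -1116.5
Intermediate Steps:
u = -1/2 ≈ -0.50000
c(z) = 2*z*(-5 + z) (c(z) = (-5 + z)*(2*z) = 2*z*(-5 + z))
-203*c(u) = -406*(-1)*(-5 - 1/2)/2 = -406*(-1)*(-11)/(2*2) = -203*11/2 = -2233/2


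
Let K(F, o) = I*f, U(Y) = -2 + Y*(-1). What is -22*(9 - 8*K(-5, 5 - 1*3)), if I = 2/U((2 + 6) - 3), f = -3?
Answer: -330/7 ≈ -47.143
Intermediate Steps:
U(Y) = -2 - Y
I = -2/7 (I = 2/(-2 - ((2 + 6) - 3)) = 2/(-2 - (8 - 3)) = 2/(-2 - 1*5) = 2/(-2 - 5) = 2/(-7) = 2*(-⅐) = -2/7 ≈ -0.28571)
K(F, o) = 6/7 (K(F, o) = -2/7*(-3) = 6/7)
-22*(9 - 8*K(-5, 5 - 1*3)) = -22*(9 - 8*6/7) = -22*(9 - 48/7) = -22*15/7 = -330/7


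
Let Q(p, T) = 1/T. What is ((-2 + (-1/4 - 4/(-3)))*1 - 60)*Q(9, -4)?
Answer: 731/48 ≈ 15.229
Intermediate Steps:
((-2 + (-1/4 - 4/(-3)))*1 - 60)*Q(9, -4) = ((-2 + (-1/4 - 4/(-3)))*1 - 60)/(-4) = ((-2 + (-1*1/4 - 4*(-1/3)))*1 - 60)*(-1/4) = ((-2 + (-1/4 + 4/3))*1 - 60)*(-1/4) = ((-2 + 13/12)*1 - 60)*(-1/4) = (-11/12*1 - 60)*(-1/4) = (-11/12 - 60)*(-1/4) = -731/12*(-1/4) = 731/48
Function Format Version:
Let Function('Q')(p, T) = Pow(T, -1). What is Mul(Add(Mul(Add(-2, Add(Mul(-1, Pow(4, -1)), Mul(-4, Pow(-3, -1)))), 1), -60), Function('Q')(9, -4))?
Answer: Rational(731, 48) ≈ 15.229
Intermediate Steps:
Mul(Add(Mul(Add(-2, Add(Mul(-1, Pow(4, -1)), Mul(-4, Pow(-3, -1)))), 1), -60), Function('Q')(9, -4)) = Mul(Add(Mul(Add(-2, Add(Mul(-1, Pow(4, -1)), Mul(-4, Pow(-3, -1)))), 1), -60), Pow(-4, -1)) = Mul(Add(Mul(Add(-2, Add(Mul(-1, Rational(1, 4)), Mul(-4, Rational(-1, 3)))), 1), -60), Rational(-1, 4)) = Mul(Add(Mul(Add(-2, Add(Rational(-1, 4), Rational(4, 3))), 1), -60), Rational(-1, 4)) = Mul(Add(Mul(Add(-2, Rational(13, 12)), 1), -60), Rational(-1, 4)) = Mul(Add(Mul(Rational(-11, 12), 1), -60), Rational(-1, 4)) = Mul(Add(Rational(-11, 12), -60), Rational(-1, 4)) = Mul(Rational(-731, 12), Rational(-1, 4)) = Rational(731, 48)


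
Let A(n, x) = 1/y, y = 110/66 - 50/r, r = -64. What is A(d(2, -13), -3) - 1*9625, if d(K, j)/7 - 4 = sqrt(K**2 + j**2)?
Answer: -2261779/235 ≈ -9624.6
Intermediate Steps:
y = 235/96 (y = 110/66 - 50/(-64) = 110*(1/66) - 50*(-1/64) = 5/3 + 25/32 = 235/96 ≈ 2.4479)
d(K, j) = 28 + 7*sqrt(K**2 + j**2)
A(n, x) = 96/235 (A(n, x) = 1/(235/96) = 96/235)
A(d(2, -13), -3) - 1*9625 = 96/235 - 1*9625 = 96/235 - 9625 = -2261779/235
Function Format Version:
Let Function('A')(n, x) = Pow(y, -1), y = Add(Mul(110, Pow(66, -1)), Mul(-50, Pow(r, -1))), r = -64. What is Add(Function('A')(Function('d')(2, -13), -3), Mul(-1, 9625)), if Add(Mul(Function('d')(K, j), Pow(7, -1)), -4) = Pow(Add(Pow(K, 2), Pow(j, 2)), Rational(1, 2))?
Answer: Rational(-2261779, 235) ≈ -9624.6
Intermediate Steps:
y = Rational(235, 96) (y = Add(Mul(110, Pow(66, -1)), Mul(-50, Pow(-64, -1))) = Add(Mul(110, Rational(1, 66)), Mul(-50, Rational(-1, 64))) = Add(Rational(5, 3), Rational(25, 32)) = Rational(235, 96) ≈ 2.4479)
Function('d')(K, j) = Add(28, Mul(7, Pow(Add(Pow(K, 2), Pow(j, 2)), Rational(1, 2))))
Function('A')(n, x) = Rational(96, 235) (Function('A')(n, x) = Pow(Rational(235, 96), -1) = Rational(96, 235))
Add(Function('A')(Function('d')(2, -13), -3), Mul(-1, 9625)) = Add(Rational(96, 235), Mul(-1, 9625)) = Add(Rational(96, 235), -9625) = Rational(-2261779, 235)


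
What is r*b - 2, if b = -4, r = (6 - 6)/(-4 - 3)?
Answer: -2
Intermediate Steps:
r = 0 (r = 0/(-7) = 0*(-1/7) = 0)
r*b - 2 = 0*(-4) - 2 = 0 - 2 = -2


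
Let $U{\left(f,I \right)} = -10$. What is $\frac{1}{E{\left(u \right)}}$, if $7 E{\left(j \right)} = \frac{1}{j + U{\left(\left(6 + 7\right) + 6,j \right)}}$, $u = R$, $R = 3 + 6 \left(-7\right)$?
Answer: $-343$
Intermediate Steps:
$R = -39$ ($R = 3 - 42 = -39$)
$u = -39$
$E{\left(j \right)} = \frac{1}{7 \left(-10 + j\right)}$ ($E{\left(j \right)} = \frac{1}{7 \left(j - 10\right)} = \frac{1}{7 \left(-10 + j\right)}$)
$\frac{1}{E{\left(u \right)}} = \frac{1}{\frac{1}{7} \frac{1}{-10 - 39}} = \frac{1}{\frac{1}{7} \frac{1}{-49}} = \frac{1}{\frac{1}{7} \left(- \frac{1}{49}\right)} = \frac{1}{- \frac{1}{343}} = -343$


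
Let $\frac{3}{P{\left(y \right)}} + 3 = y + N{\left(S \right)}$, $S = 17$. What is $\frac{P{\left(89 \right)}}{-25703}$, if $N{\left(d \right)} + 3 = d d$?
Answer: $- \frac{1}{3187172} \approx -3.1376 \cdot 10^{-7}$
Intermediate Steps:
$N{\left(d \right)} = -3 + d^{2}$ ($N{\left(d \right)} = -3 + d d = -3 + d^{2}$)
$P{\left(y \right)} = \frac{3}{283 + y}$ ($P{\left(y \right)} = \frac{3}{-3 - \left(3 - 289 - y\right)} = \frac{3}{-3 + \left(y + \left(-3 + 289\right)\right)} = \frac{3}{-3 + \left(y + 286\right)} = \frac{3}{-3 + \left(286 + y\right)} = \frac{3}{283 + y}$)
$\frac{P{\left(89 \right)}}{-25703} = \frac{3 \frac{1}{283 + 89}}{-25703} = \frac{3}{372} \left(- \frac{1}{25703}\right) = 3 \cdot \frac{1}{372} \left(- \frac{1}{25703}\right) = \frac{1}{124} \left(- \frac{1}{25703}\right) = - \frac{1}{3187172}$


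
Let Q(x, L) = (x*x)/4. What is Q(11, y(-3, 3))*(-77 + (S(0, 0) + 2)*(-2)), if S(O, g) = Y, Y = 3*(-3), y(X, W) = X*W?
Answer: -7623/4 ≈ -1905.8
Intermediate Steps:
y(X, W) = W*X
Y = -9
Q(x, L) = x²/4 (Q(x, L) = x²*(¼) = x²/4)
S(O, g) = -9
Q(11, y(-3, 3))*(-77 + (S(0, 0) + 2)*(-2)) = ((¼)*11²)*(-77 + (-9 + 2)*(-2)) = ((¼)*121)*(-77 - 7*(-2)) = 121*(-77 + 14)/4 = (121/4)*(-63) = -7623/4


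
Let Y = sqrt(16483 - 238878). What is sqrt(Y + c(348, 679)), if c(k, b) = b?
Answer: sqrt(679 + I*sqrt(222395)) ≈ 27.438 + 8.5937*I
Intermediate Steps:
Y = I*sqrt(222395) (Y = sqrt(-222395) = I*sqrt(222395) ≈ 471.59*I)
sqrt(Y + c(348, 679)) = sqrt(I*sqrt(222395) + 679) = sqrt(679 + I*sqrt(222395))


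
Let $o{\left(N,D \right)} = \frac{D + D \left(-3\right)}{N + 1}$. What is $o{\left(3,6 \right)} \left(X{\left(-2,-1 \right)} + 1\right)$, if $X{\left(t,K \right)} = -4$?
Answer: $9$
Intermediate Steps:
$o{\left(N,D \right)} = - \frac{2 D}{1 + N}$ ($o{\left(N,D \right)} = \frac{D - 3 D}{1 + N} = \frac{\left(-2\right) D}{1 + N} = - \frac{2 D}{1 + N}$)
$o{\left(3,6 \right)} \left(X{\left(-2,-1 \right)} + 1\right) = \left(-2\right) 6 \frac{1}{1 + 3} \left(-4 + 1\right) = \left(-2\right) 6 \cdot \frac{1}{4} \left(-3\right) = \left(-3\right) \left(-3\right) = 9$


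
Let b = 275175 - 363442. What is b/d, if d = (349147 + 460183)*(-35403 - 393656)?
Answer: 88267/347250320470 ≈ 2.5419e-7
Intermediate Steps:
b = -88267
d = -347250320470 (d = 809330*(-429059) = -347250320470)
b/d = -88267/(-347250320470) = -88267*(-1/347250320470) = 88267/347250320470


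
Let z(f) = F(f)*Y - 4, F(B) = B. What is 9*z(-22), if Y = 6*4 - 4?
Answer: -3996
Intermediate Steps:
Y = 20 (Y = 24 - 4 = 20)
z(f) = -4 + 20*f (z(f) = f*20 - 4 = 20*f - 4 = -4 + 20*f)
9*z(-22) = 9*(-4 + 20*(-22)) = 9*(-4 - 440) = 9*(-444) = -3996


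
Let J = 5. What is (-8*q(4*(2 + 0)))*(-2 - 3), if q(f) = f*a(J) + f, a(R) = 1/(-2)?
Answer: 160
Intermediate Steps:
a(R) = -1/2
q(f) = f/2 (q(f) = f*(-1/2) + f = -f/2 + f = f/2)
(-8*q(4*(2 + 0)))*(-2 - 3) = (-4*4*(2 + 0))*(-2 - 3) = -4*4*2*(-5) = -4*8*(-5) = -8*4*(-5) = -32*(-5) = 160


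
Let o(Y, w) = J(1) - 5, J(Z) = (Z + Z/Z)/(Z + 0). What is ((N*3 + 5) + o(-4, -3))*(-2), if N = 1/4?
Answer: -11/2 ≈ -5.5000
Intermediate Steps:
N = 1/4 ≈ 0.25000
J(Z) = (1 + Z)/Z (J(Z) = (Z + 1)/Z = (1 + Z)/Z)
o(Y, w) = -3 (o(Y, w) = (1 + 1)/1 - 5 = 1*2 - 5 = 2 - 5 = -3)
((N*3 + 5) + o(-4, -3))*(-2) = (((1/4)*3 + 5) - 3)*(-2) = ((3/4 + 5) - 3)*(-2) = (23/4 - 3)*(-2) = (11/4)*(-2) = -11/2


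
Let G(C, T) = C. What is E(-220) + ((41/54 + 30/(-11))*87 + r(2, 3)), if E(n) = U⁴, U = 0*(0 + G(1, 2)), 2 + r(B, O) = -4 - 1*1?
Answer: -35287/198 ≈ -178.22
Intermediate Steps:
r(B, O) = -7 (r(B, O) = -2 + (-4 - 1*1) = -2 + (-4 - 1) = -2 - 5 = -7)
U = 0 (U = 0*(0 + 1) = 0*1 = 0)
E(n) = 0 (E(n) = 0⁴ = 0)
E(-220) + ((41/54 + 30/(-11))*87 + r(2, 3)) = 0 + ((41/54 + 30/(-11))*87 - 7) = 0 + ((41*(1/54) + 30*(-1/11))*87 - 7) = 0 + ((41/54 - 30/11)*87 - 7) = 0 + (-1169/594*87 - 7) = 0 + (-33901/198 - 7) = 0 - 35287/198 = -35287/198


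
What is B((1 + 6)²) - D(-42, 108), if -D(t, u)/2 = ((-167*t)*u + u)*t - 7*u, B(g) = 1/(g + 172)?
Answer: -14064791831/221 ≈ -6.3642e+7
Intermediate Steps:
B(g) = 1/(172 + g)
D(t, u) = 14*u - 2*t*(u - 167*t*u) (D(t, u) = -2*(((-167*t)*u + u)*t - 7*u) = -2*((-167*t*u + u)*t - 7*u) = -2*((u - 167*t*u)*t - 7*u) = -2*(t*(u - 167*t*u) - 7*u) = -2*(-7*u + t*(u - 167*t*u)) = 14*u - 2*t*(u - 167*t*u))
B((1 + 6)²) - D(-42, 108) = 1/(172 + (1 + 6)²) - 2*108*(7 - 1*(-42) + 167*(-42)²) = 1/(172 + 7²) - 2*108*(7 + 42 + 167*1764) = 1/(172 + 49) - 2*108*(7 + 42 + 294588) = 1/221 - 2*108*294637 = 1/221 - 1*63641592 = 1/221 - 63641592 = -14064791831/221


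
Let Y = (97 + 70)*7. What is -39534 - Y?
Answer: -40703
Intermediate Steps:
Y = 1169 (Y = 167*7 = 1169)
-39534 - Y = -39534 - 1*1169 = -39534 - 1169 = -40703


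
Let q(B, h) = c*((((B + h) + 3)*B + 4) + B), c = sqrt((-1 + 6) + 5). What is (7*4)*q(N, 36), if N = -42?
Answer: 2464*sqrt(10) ≈ 7791.9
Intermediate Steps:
c = sqrt(10) (c = sqrt(5 + 5) = sqrt(10) ≈ 3.1623)
q(B, h) = sqrt(10)*(4 + B + B*(3 + B + h)) (q(B, h) = sqrt(10)*((((B + h) + 3)*B + 4) + B) = sqrt(10)*(((3 + B + h)*B + 4) + B) = sqrt(10)*((B*(3 + B + h) + 4) + B) = sqrt(10)*((4 + B*(3 + B + h)) + B) = sqrt(10)*(4 + B + B*(3 + B + h)))
(7*4)*q(N, 36) = (7*4)*(sqrt(10)*(4 + (-42)**2 + 4*(-42) - 42*36)) = 28*(sqrt(10)*(4 + 1764 - 168 - 1512)) = 28*(sqrt(10)*88) = 28*(88*sqrt(10)) = 2464*sqrt(10)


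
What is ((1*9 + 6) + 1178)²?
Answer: 1423249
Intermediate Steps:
((1*9 + 6) + 1178)² = ((9 + 6) + 1178)² = (15 + 1178)² = 1193² = 1423249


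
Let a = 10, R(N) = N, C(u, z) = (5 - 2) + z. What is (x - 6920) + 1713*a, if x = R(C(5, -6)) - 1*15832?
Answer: -5625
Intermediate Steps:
C(u, z) = 3 + z
x = -15835 (x = (3 - 6) - 1*15832 = -3 - 15832 = -15835)
(x - 6920) + 1713*a = (-15835 - 6920) + 1713*10 = -22755 + 17130 = -5625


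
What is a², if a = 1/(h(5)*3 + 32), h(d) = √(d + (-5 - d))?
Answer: (32 + 3*I*√5)⁻² ≈ 0.0008567 - 0.00037569*I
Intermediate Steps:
h(d) = I*√5 (h(d) = √(-5) = I*√5)
a = 1/(32 + 3*I*√5) (a = 1/((I*√5)*3 + 32) = 1/(3*I*√5 + 32) = 1/(32 + 3*I*√5) ≈ 0.029935 - 0.0062752*I)
a² = (32/1069 - 3*I*√5/1069)²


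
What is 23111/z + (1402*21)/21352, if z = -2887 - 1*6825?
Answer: -25940671/25921328 ≈ -1.0007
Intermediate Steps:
z = -9712 (z = -2887 - 6825 = -9712)
23111/z + (1402*21)/21352 = 23111/(-9712) + (1402*21)/21352 = 23111*(-1/9712) + 29442*(1/21352) = -23111/9712 + 14721/10676 = -25940671/25921328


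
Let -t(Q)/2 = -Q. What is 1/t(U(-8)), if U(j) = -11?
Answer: -1/22 ≈ -0.045455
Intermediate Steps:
t(Q) = 2*Q (t(Q) = -(-2)*Q = 2*Q)
1/t(U(-8)) = 1/(2*(-11)) = 1/(-22) = -1/22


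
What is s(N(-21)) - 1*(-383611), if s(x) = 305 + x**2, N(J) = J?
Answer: 384357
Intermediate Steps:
s(N(-21)) - 1*(-383611) = (305 + (-21)**2) - 1*(-383611) = (305 + 441) + 383611 = 746 + 383611 = 384357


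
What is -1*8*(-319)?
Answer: 2552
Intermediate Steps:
-1*8*(-319) = -8*(-319) = 2552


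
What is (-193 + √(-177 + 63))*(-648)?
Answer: 125064 - 648*I*√114 ≈ 1.2506e+5 - 6918.8*I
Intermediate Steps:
(-193 + √(-177 + 63))*(-648) = (-193 + √(-114))*(-648) = (-193 + I*√114)*(-648) = 125064 - 648*I*√114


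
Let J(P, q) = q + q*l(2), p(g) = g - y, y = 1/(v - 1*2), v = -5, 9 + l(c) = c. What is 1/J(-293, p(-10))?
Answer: 7/414 ≈ 0.016908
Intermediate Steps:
l(c) = -9 + c
y = -1/7 (y = 1/(-5 - 1*2) = 1/(-5 - 2) = 1/(-7) = -1/7 ≈ -0.14286)
p(g) = 1/7 + g (p(g) = g - 1*(-1/7) = g + 1/7 = 1/7 + g)
J(P, q) = -6*q (J(P, q) = q + q*(-9 + 2) = q + q*(-7) = q - 7*q = -6*q)
1/J(-293, p(-10)) = 1/(-6*(1/7 - 10)) = 1/(-6*(-69/7)) = 1/(414/7) = 7/414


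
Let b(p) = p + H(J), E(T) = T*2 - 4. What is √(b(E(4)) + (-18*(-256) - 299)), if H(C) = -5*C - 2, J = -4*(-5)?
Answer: √4211 ≈ 64.892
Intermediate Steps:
J = 20
H(C) = -2 - 5*C
E(T) = -4 + 2*T (E(T) = 2*T - 4 = -4 + 2*T)
b(p) = -102 + p (b(p) = p + (-2 - 5*20) = p + (-2 - 100) = p - 102 = -102 + p)
√(b(E(4)) + (-18*(-256) - 299)) = √((-102 + (-4 + 2*4)) + (-18*(-256) - 299)) = √((-102 + (-4 + 8)) + (4608 - 299)) = √((-102 + 4) + 4309) = √(-98 + 4309) = √4211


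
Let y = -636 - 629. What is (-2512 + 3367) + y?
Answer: -410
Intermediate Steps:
y = -1265
(-2512 + 3367) + y = (-2512 + 3367) - 1265 = 855 - 1265 = -410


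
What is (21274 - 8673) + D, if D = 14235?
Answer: 26836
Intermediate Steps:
(21274 - 8673) + D = (21274 - 8673) + 14235 = 12601 + 14235 = 26836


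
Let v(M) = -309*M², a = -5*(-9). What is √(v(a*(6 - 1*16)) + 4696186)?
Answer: I*√57876314 ≈ 7607.6*I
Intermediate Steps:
a = 45
√(v(a*(6 - 1*16)) + 4696186) = √(-309*2025*(6 - 1*16)² + 4696186) = √(-309*2025*(6 - 16)² + 4696186) = √(-309*(45*(-10))² + 4696186) = √(-309*(-450)² + 4696186) = √(-309*202500 + 4696186) = √(-62572500 + 4696186) = √(-57876314) = I*√57876314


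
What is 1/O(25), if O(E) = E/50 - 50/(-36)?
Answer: 9/17 ≈ 0.52941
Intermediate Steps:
O(E) = 25/18 + E/50 (O(E) = E*(1/50) - 50*(-1/36) = E/50 + 25/18 = 25/18 + E/50)
1/O(25) = 1/(25/18 + (1/50)*25) = 1/(25/18 + ½) = 1/(17/9) = 9/17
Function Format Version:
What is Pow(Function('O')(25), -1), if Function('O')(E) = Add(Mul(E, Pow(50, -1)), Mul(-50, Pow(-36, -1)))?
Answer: Rational(9, 17) ≈ 0.52941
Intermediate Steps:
Function('O')(E) = Add(Rational(25, 18), Mul(Rational(1, 50), E)) (Function('O')(E) = Add(Mul(E, Rational(1, 50)), Mul(-50, Rational(-1, 36))) = Add(Mul(Rational(1, 50), E), Rational(25, 18)) = Add(Rational(25, 18), Mul(Rational(1, 50), E)))
Pow(Function('O')(25), -1) = Pow(Add(Rational(25, 18), Mul(Rational(1, 50), 25)), -1) = Pow(Add(Rational(25, 18), Rational(1, 2)), -1) = Pow(Rational(17, 9), -1) = Rational(9, 17)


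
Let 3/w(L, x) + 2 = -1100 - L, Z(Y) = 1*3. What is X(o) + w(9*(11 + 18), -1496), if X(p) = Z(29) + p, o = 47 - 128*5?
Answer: -804173/1363 ≈ -590.00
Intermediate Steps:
Z(Y) = 3
w(L, x) = 3/(-1102 - L) (w(L, x) = 3/(-2 + (-1100 - L)) = 3/(-1102 - L))
o = -593 (o = 47 - 1*640 = 47 - 640 = -593)
X(p) = 3 + p
X(o) + w(9*(11 + 18), -1496) = (3 - 593) - 3/(1102 + 9*(11 + 18)) = -590 - 3/(1102 + 9*29) = -590 - 3/(1102 + 261) = -590 - 3/1363 = -804173/1363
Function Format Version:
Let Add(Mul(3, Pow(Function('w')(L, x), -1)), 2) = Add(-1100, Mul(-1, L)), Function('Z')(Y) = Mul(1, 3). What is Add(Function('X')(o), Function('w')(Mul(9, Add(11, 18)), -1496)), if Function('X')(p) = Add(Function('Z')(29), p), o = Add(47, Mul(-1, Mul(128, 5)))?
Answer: Rational(-804173, 1363) ≈ -590.00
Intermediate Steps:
Function('Z')(Y) = 3
Function('w')(L, x) = Mul(3, Pow(Add(-1102, Mul(-1, L)), -1)) (Function('w')(L, x) = Mul(3, Pow(Add(-2, Add(-1100, Mul(-1, L))), -1)) = Mul(3, Pow(Add(-1102, Mul(-1, L)), -1)))
o = -593 (o = Add(47, Mul(-1, 640)) = Add(47, -640) = -593)
Function('X')(p) = Add(3, p)
Add(Function('X')(o), Function('w')(Mul(9, Add(11, 18)), -1496)) = Add(Add(3, -593), Mul(-3, Pow(Add(1102, Mul(9, Add(11, 18))), -1))) = Add(-590, Mul(-3, Pow(Add(1102, Mul(9, 29)), -1))) = Add(-590, Mul(-3, Pow(Add(1102, 261), -1))) = Add(-590, Mul(-3, Pow(1363, -1))) = Add(-590, Mul(-3, Rational(1, 1363))) = Add(-590, Rational(-3, 1363)) = Rational(-804173, 1363)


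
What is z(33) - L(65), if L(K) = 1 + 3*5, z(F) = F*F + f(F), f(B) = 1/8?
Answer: 8585/8 ≈ 1073.1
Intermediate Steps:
f(B) = ⅛
z(F) = ⅛ + F² (z(F) = F*F + ⅛ = F² + ⅛ = ⅛ + F²)
L(K) = 16 (L(K) = 1 + 15 = 16)
z(33) - L(65) = (⅛ + 33²) - 1*16 = (⅛ + 1089) - 16 = 8713/8 - 16 = 8585/8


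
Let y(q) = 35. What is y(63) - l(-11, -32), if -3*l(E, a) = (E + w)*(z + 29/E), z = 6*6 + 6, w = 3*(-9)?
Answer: -15299/33 ≈ -463.61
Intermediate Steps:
w = -27
z = 42 (z = 36 + 6 = 42)
l(E, a) = -(-27 + E)*(42 + 29/E)/3 (l(E, a) = -(E - 27)*(42 + 29/E)/3 = -(-27 + E)*(42 + 29/E)/3)
y(63) - l(-11, -32) = 35 - (1105/3 - 14*(-11) + 261/(-11)) = 35 - (1105/3 + 154 + 261*(-1/11)) = 35 - (1105/3 + 154 - 261/11) = 35 - 1*16454/33 = 35 - 16454/33 = -15299/33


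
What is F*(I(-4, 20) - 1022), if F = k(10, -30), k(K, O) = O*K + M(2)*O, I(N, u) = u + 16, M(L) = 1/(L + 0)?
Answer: 310590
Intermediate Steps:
M(L) = 1/L
I(N, u) = 16 + u
k(K, O) = O/2 + K*O (k(K, O) = O*K + O/2 = K*O + O/2 = O/2 + K*O)
F = -315 (F = -30*(1/2 + 10) = -30*21/2 = -315)
F*(I(-4, 20) - 1022) = -315*((16 + 20) - 1022) = -315*(36 - 1022) = -315*(-986) = 310590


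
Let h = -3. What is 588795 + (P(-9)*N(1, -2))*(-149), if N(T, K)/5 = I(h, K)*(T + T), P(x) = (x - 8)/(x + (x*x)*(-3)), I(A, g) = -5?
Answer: 74251495/126 ≈ 5.8930e+5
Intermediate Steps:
P(x) = (-8 + x)/(x - 3*x**2) (P(x) = (-8 + x)/(x + x**2*(-3)) = (-8 + x)/(x - 3*x**2))
N(T, K) = -50*T (N(T, K) = 5*(-5*(T + T)) = 5*(-10*T) = -50*T)
588795 + (P(-9)*N(1, -2))*(-149) = 588795 + (((8 - 1*(-9))/((-9)*(-1 + 3*(-9))))*(-50*1))*(-149) = 588795 + (-(8 + 9)/(9*(-1 - 27))*(-50))*(-149) = 588795 + (-1/9*17/(-28)*(-50))*(-149) = 588795 + (-1/9*(-1/28)*17*(-50))*(-149) = 588795 + ((17/252)*(-50))*(-149) = 588795 - 425/126*(-149) = 588795 + 63325/126 = 74251495/126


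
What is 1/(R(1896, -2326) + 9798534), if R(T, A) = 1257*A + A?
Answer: 1/6872426 ≈ 1.4551e-7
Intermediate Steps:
R(T, A) = 1258*A
1/(R(1896, -2326) + 9798534) = 1/(1258*(-2326) + 9798534) = 1/(-2926108 + 9798534) = 1/6872426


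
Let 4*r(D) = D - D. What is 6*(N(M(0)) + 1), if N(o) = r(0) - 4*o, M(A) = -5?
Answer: 126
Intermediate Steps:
r(D) = 0 (r(D) = (D - D)/4 = (1/4)*0 = 0)
N(o) = -4*o (N(o) = 0 - 4*o = -4*o)
6*(N(M(0)) + 1) = 6*(-4*(-5) + 1) = 6*(20 + 1) = 6*21 = 126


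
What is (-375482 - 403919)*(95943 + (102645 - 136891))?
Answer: -48086703497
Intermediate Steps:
(-375482 - 403919)*(95943 + (102645 - 136891)) = -779401*(95943 - 34246) = -779401*61697 = -48086703497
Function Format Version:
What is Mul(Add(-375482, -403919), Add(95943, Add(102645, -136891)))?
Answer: -48086703497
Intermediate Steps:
Mul(Add(-375482, -403919), Add(95943, Add(102645, -136891))) = Mul(-779401, Add(95943, -34246)) = Mul(-779401, 61697) = -48086703497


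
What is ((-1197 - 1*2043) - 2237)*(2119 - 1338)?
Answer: -4277537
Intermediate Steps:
((-1197 - 1*2043) - 2237)*(2119 - 1338) = ((-1197 - 2043) - 2237)*781 = (-3240 - 2237)*781 = -5477*781 = -4277537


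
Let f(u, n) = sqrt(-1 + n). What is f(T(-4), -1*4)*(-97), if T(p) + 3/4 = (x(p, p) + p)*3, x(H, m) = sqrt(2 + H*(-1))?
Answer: -97*I*sqrt(5) ≈ -216.9*I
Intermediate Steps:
x(H, m) = sqrt(2 - H)
T(p) = -3/4 + 3*p + 3*sqrt(2 - p) (T(p) = -3/4 + (sqrt(2 - p) + p)*3 = -3/4 + (p + sqrt(2 - p))*3 = -3/4 + (3*p + 3*sqrt(2 - p)) = -3/4 + 3*p + 3*sqrt(2 - p))
f(T(-4), -1*4)*(-97) = sqrt(-1 - 1*4)*(-97) = sqrt(-1 - 4)*(-97) = sqrt(-5)*(-97) = (I*sqrt(5))*(-97) = -97*I*sqrt(5)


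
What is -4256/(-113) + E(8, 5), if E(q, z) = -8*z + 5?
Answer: 301/113 ≈ 2.6637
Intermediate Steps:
E(q, z) = 5 - 8*z
-4256/(-113) + E(8, 5) = -4256/(-113) + (5 - 8*5) = -4256*(-1)/113 + (5 - 40) = -152*(-28/113) - 35 = 4256/113 - 35 = 301/113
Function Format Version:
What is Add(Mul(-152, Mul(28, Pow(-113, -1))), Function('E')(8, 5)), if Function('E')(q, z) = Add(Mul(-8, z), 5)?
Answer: Rational(301, 113) ≈ 2.6637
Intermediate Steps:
Function('E')(q, z) = Add(5, Mul(-8, z))
Add(Mul(-152, Mul(28, Pow(-113, -1))), Function('E')(8, 5)) = Add(Mul(-152, Mul(28, Pow(-113, -1))), Add(5, Mul(-8, 5))) = Add(Mul(-152, Mul(28, Rational(-1, 113))), Add(5, -40)) = Add(Mul(-152, Rational(-28, 113)), -35) = Add(Rational(4256, 113), -35) = Rational(301, 113)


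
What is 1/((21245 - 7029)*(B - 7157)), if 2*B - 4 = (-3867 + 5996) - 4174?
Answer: -1/116251340 ≈ -8.6021e-9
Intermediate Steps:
B = -2041/2 (B = 2 + ((-3867 + 5996) - 4174)/2 = 2 + (2129 - 4174)/2 = 2 + (½)*(-2045) = 2 - 2045/2 = -2041/2 ≈ -1020.5)
1/((21245 - 7029)*(B - 7157)) = 1/((21245 - 7029)*(-2041/2 - 7157)) = 1/(14216*(-16355/2)) = 1/(-116251340) = -1/116251340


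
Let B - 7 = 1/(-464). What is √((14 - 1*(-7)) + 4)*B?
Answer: 16235/464 ≈ 34.989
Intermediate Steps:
B = 3247/464 (B = 7 + 1/(-464) = 7 - 1/464 = 3247/464 ≈ 6.9978)
√((14 - 1*(-7)) + 4)*B = √((14 - 1*(-7)) + 4)*(3247/464) = √((14 + 7) + 4)*(3247/464) = √(21 + 4)*(3247/464) = √25*(3247/464) = 5*(3247/464) = 16235/464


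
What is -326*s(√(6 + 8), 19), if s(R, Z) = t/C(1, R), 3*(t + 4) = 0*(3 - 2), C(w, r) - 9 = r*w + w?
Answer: 6520/43 - 652*√14/43 ≈ 94.894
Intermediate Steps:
C(w, r) = 9 + w + r*w (C(w, r) = 9 + (r*w + w) = 9 + (w + r*w) = 9 + w + r*w)
t = -4 (t = -4 + (0*(3 - 2))/3 = -4 + (0*1)/3 = -4 + (⅓)*0 = -4 + 0 = -4)
s(R, Z) = -4/(10 + R) (s(R, Z) = -4/(9 + 1 + R*1) = -4/(9 + 1 + R) = -4/(10 + R))
-326*s(√(6 + 8), 19) = -(-1304)/(10 + √(6 + 8)) = -(-1304)/(10 + √14) = 1304/(10 + √14)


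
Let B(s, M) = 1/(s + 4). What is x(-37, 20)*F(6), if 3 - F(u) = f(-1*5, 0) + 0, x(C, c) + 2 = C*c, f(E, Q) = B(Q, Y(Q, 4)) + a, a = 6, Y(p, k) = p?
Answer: 4823/2 ≈ 2411.5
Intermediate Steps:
B(s, M) = 1/(4 + s)
f(E, Q) = 6 + 1/(4 + Q) (f(E, Q) = 1/(4 + Q) + 6 = 6 + 1/(4 + Q))
x(C, c) = -2 + C*c
F(u) = -13/4 (F(u) = 3 - ((25 + 6*0)/(4 + 0) + 0) = 3 - ((25 + 0)/4 + 0) = 3 - ((1/4)*25 + 0) = 3 - (25/4 + 0) = 3 - 1*25/4 = 3 - 25/4 = -13/4)
x(-37, 20)*F(6) = (-2 - 37*20)*(-13/4) = (-2 - 740)*(-13/4) = -742*(-13/4) = 4823/2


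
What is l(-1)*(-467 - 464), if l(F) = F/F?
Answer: -931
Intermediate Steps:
l(F) = 1
l(-1)*(-467 - 464) = 1*(-467 - 464) = 1*(-931) = -931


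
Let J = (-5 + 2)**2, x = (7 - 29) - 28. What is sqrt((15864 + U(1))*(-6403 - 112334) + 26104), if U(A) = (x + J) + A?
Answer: 2*I*sqrt(469717046) ≈ 43346.0*I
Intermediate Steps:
x = -50 (x = -22 - 28 = -50)
J = 9 (J = (-3)**2 = 9)
U(A) = -41 + A (U(A) = (-50 + 9) + A = -41 + A)
sqrt((15864 + U(1))*(-6403 - 112334) + 26104) = sqrt((15864 + (-41 + 1))*(-6403 - 112334) + 26104) = sqrt((15864 - 40)*(-118737) + 26104) = sqrt(15824*(-118737) + 26104) = sqrt(-1878894288 + 26104) = sqrt(-1878868184) = 2*I*sqrt(469717046)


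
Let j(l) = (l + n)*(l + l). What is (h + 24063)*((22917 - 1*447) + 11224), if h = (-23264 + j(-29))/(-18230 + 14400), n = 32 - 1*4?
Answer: 1553032204112/1915 ≈ 8.1098e+8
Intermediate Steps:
n = 28 (n = 32 - 4 = 28)
j(l) = 2*l*(28 + l) (j(l) = (l + 28)*(l + l) = (28 + l)*(2*l) = 2*l*(28 + l))
h = 11603/1915 (h = (-23264 + 2*(-29)*(28 - 29))/(-18230 + 14400) = (-23264 + 2*(-29)*(-1))/(-3830) = (-23264 + 58)*(-1/3830) = -23206*(-1/3830) = 11603/1915 ≈ 6.0590)
(h + 24063)*((22917 - 1*447) + 11224) = (11603/1915 + 24063)*((22917 - 1*447) + 11224) = 46092248*((22917 - 447) + 11224)/1915 = 46092248*(22470 + 11224)/1915 = (46092248/1915)*33694 = 1553032204112/1915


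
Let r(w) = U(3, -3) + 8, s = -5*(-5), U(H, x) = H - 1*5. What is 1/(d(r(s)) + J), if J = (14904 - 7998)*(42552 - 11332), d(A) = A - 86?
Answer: 1/215605240 ≈ 4.6381e-9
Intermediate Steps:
U(H, x) = -5 + H (U(H, x) = H - 5 = -5 + H)
s = 25
r(w) = 6 (r(w) = (-5 + 3) + 8 = -2 + 8 = 6)
d(A) = -86 + A
J = 215605320 (J = 6906*31220 = 215605320)
1/(d(r(s)) + J) = 1/((-86 + 6) + 215605320) = 1/(-80 + 215605320) = 1/215605240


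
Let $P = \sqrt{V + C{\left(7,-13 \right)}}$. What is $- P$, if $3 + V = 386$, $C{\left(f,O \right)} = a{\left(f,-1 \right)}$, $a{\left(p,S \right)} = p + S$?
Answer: $- \sqrt{389} \approx -19.723$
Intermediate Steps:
$a{\left(p,S \right)} = S + p$
$C{\left(f,O \right)} = -1 + f$
$V = 383$ ($V = -3 + 386 = 383$)
$P = \sqrt{389}$ ($P = \sqrt{383 + \left(-1 + 7\right)} = \sqrt{383 + 6} = \sqrt{389} \approx 19.723$)
$- P = - \sqrt{389}$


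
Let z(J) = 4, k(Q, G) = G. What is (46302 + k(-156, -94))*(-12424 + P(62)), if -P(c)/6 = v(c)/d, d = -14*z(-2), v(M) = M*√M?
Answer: -574088192 + 2148672*√62/7 ≈ -5.7167e+8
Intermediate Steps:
v(M) = M^(3/2)
d = -56 (d = -14*4 = -56)
P(c) = 3*c^(3/2)/28 (P(c) = -6*c^(3/2)/(-56) = -6*c^(3/2)*(-1)/56 = -(-3)*c^(3/2)/28 = 3*c^(3/2)/28)
(46302 + k(-156, -94))*(-12424 + P(62)) = (46302 - 94)*(-12424 + 3*62^(3/2)/28) = 46208*(-12424 + 3*(62*√62)/28) = 46208*(-12424 + 93*√62/14) = -574088192 + 2148672*√62/7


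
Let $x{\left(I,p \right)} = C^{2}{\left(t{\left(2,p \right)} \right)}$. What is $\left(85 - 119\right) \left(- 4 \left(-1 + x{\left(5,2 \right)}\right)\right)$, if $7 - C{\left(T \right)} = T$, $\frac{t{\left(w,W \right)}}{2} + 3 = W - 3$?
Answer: $30464$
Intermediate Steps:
$t{\left(w,W \right)} = -12 + 2 W$ ($t{\left(w,W \right)} = -6 + 2 \left(W - 3\right) = -6 + 2 \left(-3 + W\right) = -6 + \left(-6 + 2 W\right) = -12 + 2 W$)
$C{\left(T \right)} = 7 - T$
$x{\left(I,p \right)} = \left(19 - 2 p\right)^{2}$ ($x{\left(I,p \right)} = \left(7 - \left(-12 + 2 p\right)\right)^{2} = \left(19 - 2 p\right)^{2}$)
$\left(85 - 119\right) \left(- 4 \left(-1 + x{\left(5,2 \right)}\right)\right) = \left(85 - 119\right) \left(- 4 \left(-1 + \left(-19 + 2 \cdot 2\right)^{2}\right)\right) = - 34 \left(- 4 \left(-1 + \left(-19 + 4\right)^{2}\right)\right) = - 34 \left(- 4 \left(-1 + \left(-15\right)^{2}\right)\right) = - 34 \left(- 4 \left(-1 + 225\right)\right) = - 34 \left(\left(-4\right) 224\right) = \left(-34\right) \left(-896\right) = 30464$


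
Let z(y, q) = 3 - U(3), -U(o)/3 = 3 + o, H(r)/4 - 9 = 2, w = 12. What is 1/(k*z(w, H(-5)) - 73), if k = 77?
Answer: 1/1544 ≈ 0.00064767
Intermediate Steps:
H(r) = 44 (H(r) = 36 + 4*2 = 36 + 8 = 44)
U(o) = -9 - 3*o (U(o) = -3*(3 + o) = -9 - 3*o)
z(y, q) = 21 (z(y, q) = 3 - (-9 - 3*3) = 3 - (-9 - 9) = 3 - 1*(-18) = 3 + 18 = 21)
1/(k*z(w, H(-5)) - 73) = 1/(77*21 - 73) = 1/(1617 - 73) = 1/1544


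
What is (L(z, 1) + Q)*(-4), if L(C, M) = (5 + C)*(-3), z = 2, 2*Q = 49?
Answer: -14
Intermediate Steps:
Q = 49/2 (Q = (1/2)*49 = 49/2 ≈ 24.500)
L(C, M) = -15 - 3*C
(L(z, 1) + Q)*(-4) = ((-15 - 3*2) + 49/2)*(-4) = ((-15 - 6) + 49/2)*(-4) = (-21 + 49/2)*(-4) = (7/2)*(-4) = -14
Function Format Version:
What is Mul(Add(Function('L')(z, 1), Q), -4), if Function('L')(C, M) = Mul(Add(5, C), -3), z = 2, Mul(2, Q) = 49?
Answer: -14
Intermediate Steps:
Q = Rational(49, 2) (Q = Mul(Rational(1, 2), 49) = Rational(49, 2) ≈ 24.500)
Function('L')(C, M) = Add(-15, Mul(-3, C))
Mul(Add(Function('L')(z, 1), Q), -4) = Mul(Add(Add(-15, Mul(-3, 2)), Rational(49, 2)), -4) = Mul(Add(Add(-15, -6), Rational(49, 2)), -4) = Mul(Add(-21, Rational(49, 2)), -4) = Mul(Rational(7, 2), -4) = -14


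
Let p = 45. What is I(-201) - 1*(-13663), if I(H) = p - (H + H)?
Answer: 14110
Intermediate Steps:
I(H) = 45 - 2*H (I(H) = 45 - (H + H) = 45 - 2*H)
I(-201) - 1*(-13663) = (45 - 2*(-201)) - 1*(-13663) = (45 + 402) + 13663 = 447 + 13663 = 14110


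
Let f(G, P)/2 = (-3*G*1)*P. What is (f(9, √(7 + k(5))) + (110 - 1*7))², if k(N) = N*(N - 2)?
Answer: 74761 - 11124*√22 ≈ 22585.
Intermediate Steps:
k(N) = N*(-2 + N)
f(G, P) = -6*G*P (f(G, P) = 2*((-3*G*1)*P) = 2*((-3*G)*P) = 2*(-3*G*P) = -6*G*P)
(f(9, √(7 + k(5))) + (110 - 1*7))² = (-6*9*√(7 + 5*(-2 + 5)) + (110 - 1*7))² = (-6*9*√(7 + 5*3) + (110 - 7))² = (-6*9*√(7 + 15) + 103)² = (-6*9*√22 + 103)² = (-54*√22 + 103)² = (103 - 54*√22)²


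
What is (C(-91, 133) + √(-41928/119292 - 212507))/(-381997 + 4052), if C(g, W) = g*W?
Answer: 12103/377945 - I*√21000716210721/3757151245 ≈ 0.032023 - 0.0012197*I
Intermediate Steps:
C(g, W) = W*g
(C(-91, 133) + √(-41928/119292 - 212507))/(-381997 + 4052) = (133*(-91) + √(-41928/119292 - 212507))/(-381997 + 4052) = (-12103 + √(-41928*1/119292 - 212507))/(-377945) = (-12103 + √(-3494/9941 - 212507))*(-1/377945) = (-12103 + √(-2112535581/9941))*(-1/377945) = (-12103 + I*√21000716210721/9941)*(-1/377945) = 12103/377945 - I*√21000716210721/3757151245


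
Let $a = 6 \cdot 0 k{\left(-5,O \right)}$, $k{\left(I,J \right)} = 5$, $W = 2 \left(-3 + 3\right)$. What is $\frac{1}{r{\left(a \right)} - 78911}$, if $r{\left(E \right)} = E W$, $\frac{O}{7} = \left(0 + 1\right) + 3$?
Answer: $- \frac{1}{78911} \approx -1.2673 \cdot 10^{-5}$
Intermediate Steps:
$O = 28$ ($O = 7 \left(\left(0 + 1\right) + 3\right) = 7 \left(1 + 3\right) = 7 \cdot 4 = 28$)
$W = 0$ ($W = 2 \cdot 0 = 0$)
$a = 0$ ($a = 6 \cdot 0 \cdot 5 = 0 \cdot 5 = 0$)
$r{\left(E \right)} = 0$ ($r{\left(E \right)} = E 0 = 0$)
$\frac{1}{r{\left(a \right)} - 78911} = \frac{1}{0 - 78911} = \frac{1}{-78911} = - \frac{1}{78911}$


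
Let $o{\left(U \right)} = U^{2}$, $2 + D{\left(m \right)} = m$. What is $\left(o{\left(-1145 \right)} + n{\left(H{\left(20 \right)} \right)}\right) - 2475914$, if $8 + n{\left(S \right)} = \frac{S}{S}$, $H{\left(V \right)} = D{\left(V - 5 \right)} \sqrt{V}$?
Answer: $-1164896$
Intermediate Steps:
$D{\left(m \right)} = -2 + m$
$H{\left(V \right)} = \sqrt{V} \left(-7 + V\right)$ ($H{\left(V \right)} = \left(-2 + \left(V - 5\right)\right) \sqrt{V} = \left(-2 + \left(-5 + V\right)\right) \sqrt{V} = \left(-7 + V\right) \sqrt{V} = \sqrt{V} \left(-7 + V\right)$)
$n{\left(S \right)} = -7$ ($n{\left(S \right)} = -8 + \frac{S}{S} = -8 + 1 = -7$)
$\left(o{\left(-1145 \right)} + n{\left(H{\left(20 \right)} \right)}\right) - 2475914 = \left(\left(-1145\right)^{2} - 7\right) - 2475914 = \left(1311025 - 7\right) - 2475914 = 1311018 - 2475914 = -1164896$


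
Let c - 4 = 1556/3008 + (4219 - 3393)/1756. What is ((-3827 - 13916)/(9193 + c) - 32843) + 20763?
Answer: -36686937823104/3036513275 ≈ -12082.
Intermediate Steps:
c = 1646571/330128 (c = 4 + (1556/3008 + (4219 - 3393)/1756) = 4 + (1556*(1/3008) + 826*(1/1756)) = 4 + (389/752 + 413/878) = 4 + 326059/330128 = 1646571/330128 ≈ 4.9877)
((-3827 - 13916)/(9193 + c) - 32843) + 20763 = ((-3827 - 13916)/(9193 + 1646571/330128) - 32843) + 20763 = (-17743/3036513275/330128 - 32843) + 20763 = (-17743*330128/3036513275 - 32843) + 20763 = (-5857461104/3036513275 - 32843) + 20763 = -99734062951929/3036513275 + 20763 = -36686937823104/3036513275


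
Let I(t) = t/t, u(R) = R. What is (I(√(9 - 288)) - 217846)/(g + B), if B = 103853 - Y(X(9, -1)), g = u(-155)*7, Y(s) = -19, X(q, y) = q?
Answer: -217845/102787 ≈ -2.1194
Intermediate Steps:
g = -1085 (g = -155*7 = -1085)
I(t) = 1
B = 103872 (B = 103853 - 1*(-19) = 103853 + 19 = 103872)
(I(√(9 - 288)) - 217846)/(g + B) = (1 - 217846)/(-1085 + 103872) = -217845/102787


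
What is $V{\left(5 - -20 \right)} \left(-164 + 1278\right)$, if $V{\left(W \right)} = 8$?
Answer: $8912$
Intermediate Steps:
$V{\left(5 - -20 \right)} \left(-164 + 1278\right) = 8 \left(-164 + 1278\right) = 8 \cdot 1114 = 8912$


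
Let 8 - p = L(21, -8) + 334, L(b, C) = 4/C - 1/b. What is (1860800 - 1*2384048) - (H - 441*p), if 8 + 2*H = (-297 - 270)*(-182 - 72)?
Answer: -1477555/2 ≈ -7.3878e+5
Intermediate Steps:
L(b, C) = -1/b + 4/C
H = 72005 (H = -4 + ((-297 - 270)*(-182 - 72))/2 = -4 + (-567*(-254))/2 = -4 + (½)*144018 = -4 + 72009 = 72005)
p = -13669/42 (p = 8 - ((-1/21 + 4/(-8)) + 334) = 8 - ((-1*1/21 + 4*(-⅛)) + 334) = 8 - ((-1/21 - ½) + 334) = 8 - (-23/42 + 334) = 8 - 1*14005/42 = 8 - 14005/42 = -13669/42 ≈ -325.45)
(1860800 - 1*2384048) - (H - 441*p) = (1860800 - 1*2384048) - (72005 - 441*(-13669/42)) = (1860800 - 2384048) - (72005 + 287049/2) = -523248 - 1*431059/2 = -523248 - 431059/2 = -1477555/2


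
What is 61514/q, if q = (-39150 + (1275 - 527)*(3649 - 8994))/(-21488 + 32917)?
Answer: -351521753/2018605 ≈ -174.14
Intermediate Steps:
q = -4037210/11429 (q = (-39150 + 748*(-5345))/11429 = (-39150 - 3998060)*(1/11429) = -4037210*1/11429 = -4037210/11429 ≈ -353.24)
61514/q = 61514/(-4037210/11429) = 61514*(-11429/4037210) = -351521753/2018605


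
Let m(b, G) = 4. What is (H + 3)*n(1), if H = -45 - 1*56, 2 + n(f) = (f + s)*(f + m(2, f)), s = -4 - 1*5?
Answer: 4116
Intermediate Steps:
s = -9 (s = -4 - 5 = -9)
n(f) = -2 + (-9 + f)*(4 + f) (n(f) = -2 + (f - 9)*(f + 4) = -2 + (-9 + f)*(4 + f))
H = -101 (H = -45 - 56 = -101)
(H + 3)*n(1) = (-101 + 3)*(-38 + 1² - 5*1) = -98*(-38 + 1 - 5) = -98*(-42) = 4116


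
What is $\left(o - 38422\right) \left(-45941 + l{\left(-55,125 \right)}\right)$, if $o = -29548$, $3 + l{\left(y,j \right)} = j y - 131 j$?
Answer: $4703116180$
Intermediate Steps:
$l{\left(y,j \right)} = -3 - 131 j + j y$ ($l{\left(y,j \right)} = -3 + \left(j y - 131 j\right) = -3 + \left(- 131 j + j y\right) = -3 - 131 j + j y$)
$\left(o - 38422\right) \left(-45941 + l{\left(-55,125 \right)}\right) = \left(-29548 - 38422\right) \left(-45941 - 23253\right) = - 67970 \left(-45941 - 23253\right) = \left(-67970\right) \left(-69194\right) = 4703116180$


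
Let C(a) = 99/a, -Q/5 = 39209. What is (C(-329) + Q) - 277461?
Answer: -155783573/329 ≈ -4.7351e+5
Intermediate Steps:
Q = -196045 (Q = -5*39209 = -196045)
(C(-329) + Q) - 277461 = (99/(-329) - 196045) - 277461 = (99*(-1/329) - 196045) - 277461 = (-99/329 - 196045) - 277461 = -64498904/329 - 277461 = -155783573/329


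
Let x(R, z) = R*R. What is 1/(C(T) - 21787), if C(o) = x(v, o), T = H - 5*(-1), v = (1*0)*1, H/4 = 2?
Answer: -1/21787 ≈ -4.5899e-5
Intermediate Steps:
H = 8 (H = 4*2 = 8)
v = 0 (v = 0*1 = 0)
T = 13 (T = 8 - 5*(-1) = 8 + 5 = 13)
x(R, z) = R²
C(o) = 0 (C(o) = 0² = 0)
1/(C(T) - 21787) = 1/(0 - 21787) = 1/(-21787) = -1/21787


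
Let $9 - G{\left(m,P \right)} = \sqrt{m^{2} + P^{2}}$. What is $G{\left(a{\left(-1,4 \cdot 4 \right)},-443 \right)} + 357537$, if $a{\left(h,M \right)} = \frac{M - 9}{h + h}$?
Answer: $357546 - \frac{\sqrt{785045}}{2} \approx 3.571 \cdot 10^{5}$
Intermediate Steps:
$a{\left(h,M \right)} = \frac{-9 + M}{2 h}$
$G{\left(m,P \right)} = 9 - \sqrt{P^{2} + m^{2}}$ ($G{\left(m,P \right)} = 9 - \sqrt{m^{2} + P^{2}} = 9 - \sqrt{P^{2} + m^{2}}$)
$G{\left(a{\left(-1,4 \cdot 4 \right)},-443 \right)} + 357537 = \left(9 - \sqrt{\left(-443\right)^{2} + \left(\frac{-9 + 4 \cdot 4}{2 \left(-1\right)}\right)^{2}}\right) + 357537 = \left(9 - \sqrt{196249 + \left(\frac{1}{2} \left(-1\right) \left(-9 + 16\right)\right)^{2}}\right) + 357537 = \left(9 - \sqrt{196249 + \left(\frac{1}{2} \left(-1\right) 7\right)^{2}}\right) + 357537 = \left(9 - \sqrt{196249 + \left(- \frac{7}{2}\right)^{2}}\right) + 357537 = \left(9 - \sqrt{196249 + \frac{49}{4}}\right) + 357537 = \left(9 - \sqrt{\frac{785045}{4}}\right) + 357537 = \left(9 - \frac{\sqrt{785045}}{2}\right) + 357537 = 357546 - \frac{\sqrt{785045}}{2}$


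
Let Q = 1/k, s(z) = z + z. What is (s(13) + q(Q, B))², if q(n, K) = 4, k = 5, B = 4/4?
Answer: 900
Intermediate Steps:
B = 1 (B = 4*(¼) = 1)
s(z) = 2*z
Q = ⅕ (Q = 1/5 = ⅕ ≈ 0.20000)
(s(13) + q(Q, B))² = (2*13 + 4)² = (26 + 4)² = 30² = 900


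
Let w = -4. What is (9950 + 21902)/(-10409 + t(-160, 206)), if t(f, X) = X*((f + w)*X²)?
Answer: -31852/1433668233 ≈ -2.2217e-5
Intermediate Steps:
t(f, X) = X³*(-4 + f) (t(f, X) = X*((f - 4)*X²) = X*((-4 + f)*X²) = X*(X²*(-4 + f)) = X³*(-4 + f))
(9950 + 21902)/(-10409 + t(-160, 206)) = (9950 + 21902)/(-10409 + 206³*(-4 - 160)) = 31852/(-10409 + 8741816*(-164)) = 31852/(-10409 - 1433657824) = 31852/(-1433668233) = 31852*(-1/1433668233) = -31852/1433668233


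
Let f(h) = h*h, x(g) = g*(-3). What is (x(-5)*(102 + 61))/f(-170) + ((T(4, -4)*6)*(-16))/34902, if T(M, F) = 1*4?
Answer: 2474593/33622260 ≈ 0.073600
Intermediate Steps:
T(M, F) = 4
x(g) = -3*g
f(h) = h**2
(x(-5)*(102 + 61))/f(-170) + ((T(4, -4)*6)*(-16))/34902 = ((-3*(-5))*(102 + 61))/((-170)**2) + ((4*6)*(-16))/34902 = (15*163)/28900 + (24*(-16))*(1/34902) = 2445*(1/28900) - 384*1/34902 = 489/5780 - 64/5817 = 2474593/33622260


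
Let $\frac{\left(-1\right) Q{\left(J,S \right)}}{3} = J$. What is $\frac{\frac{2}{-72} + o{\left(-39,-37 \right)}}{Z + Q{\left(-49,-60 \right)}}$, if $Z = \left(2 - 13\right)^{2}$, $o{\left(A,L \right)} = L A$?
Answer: $\frac{51947}{9648} \approx 5.3842$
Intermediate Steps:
$Q{\left(J,S \right)} = - 3 J$
$o{\left(A,L \right)} = A L$
$Z = 121$ ($Z = \left(-11\right)^{2} = 121$)
$\frac{\frac{2}{-72} + o{\left(-39,-37 \right)}}{Z + Q{\left(-49,-60 \right)}} = \frac{\frac{2}{-72} - -1443}{121 - -147} = \frac{2 \left(- \frac{1}{72}\right) + 1443}{121 + 147} = \frac{- \frac{1}{36} + 1443}{268} = \frac{51947}{36} \cdot \frac{1}{268} = \frac{51947}{9648}$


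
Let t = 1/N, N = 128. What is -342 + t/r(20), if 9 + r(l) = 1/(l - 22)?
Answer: -415873/1216 ≈ -342.00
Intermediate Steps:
r(l) = -9 + 1/(-22 + l) (r(l) = -9 + 1/(l - 22) = -9 + 1/(-22 + l))
t = 1/128 ≈ 0.0078125
-342 + t/r(20) = -342 + (1/128)/((199 - 9*20)/(-22 + 20)) = -342 + (1/128)/((199 - 180)/(-2)) = -342 + (1/128)/(-½*19) = -342 + (1/128)/(-19/2) = -342 - 2/19*1/128 = -342 - 1/1216 = -415873/1216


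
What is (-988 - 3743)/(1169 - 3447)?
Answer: 4731/2278 ≈ 2.0768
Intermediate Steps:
(-988 - 3743)/(1169 - 3447) = -4731/(-2278) = -4731*(-1/2278) = 4731/2278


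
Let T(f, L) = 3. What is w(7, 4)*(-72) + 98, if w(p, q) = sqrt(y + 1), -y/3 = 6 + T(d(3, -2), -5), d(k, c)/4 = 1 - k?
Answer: 98 - 72*I*sqrt(26) ≈ 98.0 - 367.13*I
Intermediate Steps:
d(k, c) = 4 - 4*k (d(k, c) = 4*(1 - k) = 4 - 4*k)
y = -27 (y = -3*(6 + 3) = -3*9 = -27)
w(p, q) = I*sqrt(26) (w(p, q) = sqrt(-27 + 1) = sqrt(-26) = I*sqrt(26))
w(7, 4)*(-72) + 98 = (I*sqrt(26))*(-72) + 98 = -72*I*sqrt(26) + 98 = 98 - 72*I*sqrt(26)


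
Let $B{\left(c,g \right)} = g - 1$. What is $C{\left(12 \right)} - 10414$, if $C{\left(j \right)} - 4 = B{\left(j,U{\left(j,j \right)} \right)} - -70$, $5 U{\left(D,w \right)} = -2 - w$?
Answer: $- \frac{51719}{5} \approx -10344.0$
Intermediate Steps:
$U{\left(D,w \right)} = - \frac{2}{5} - \frac{w}{5}$ ($U{\left(D,w \right)} = \frac{-2 - w}{5} = - \frac{2}{5} - \frac{w}{5}$)
$B{\left(c,g \right)} = -1 + g$
$C{\left(j \right)} = \frac{363}{5} - \frac{j}{5}$ ($C{\left(j \right)} = 4 - \left(- \frac{343}{5} + \frac{j}{5}\right) = \frac{363}{5} - \frac{j}{5}$)
$C{\left(12 \right)} - 10414 = \left(\frac{363}{5} - \frac{12}{5}\right) - 10414 = \frac{351}{5} - 10414 = - \frac{51719}{5}$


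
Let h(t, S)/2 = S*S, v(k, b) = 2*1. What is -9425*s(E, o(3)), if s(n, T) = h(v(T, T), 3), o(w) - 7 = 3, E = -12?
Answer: -169650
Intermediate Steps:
o(w) = 10 (o(w) = 7 + 3 = 10)
v(k, b) = 2
h(t, S) = 2*S² (h(t, S) = 2*(S*S) = 2*S²)
s(n, T) = 18 (s(n, T) = 2*3² = 2*9 = 18)
-9425*s(E, o(3)) = -9425*18 = -169650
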